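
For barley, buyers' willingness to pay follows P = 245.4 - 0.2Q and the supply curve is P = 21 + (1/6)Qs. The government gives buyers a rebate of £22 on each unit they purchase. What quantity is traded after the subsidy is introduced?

Q' = 672

Pre-subsidy: 245.4 - 0.2Q = 21 + (1/6)Q gives Q* = 612 and P* = 123.
With the rebate, buyers effectively pay Pb = Ps − 22, where Ps is the price sellers receive.
On the curves, Pb = 245.4 - 0.2Q and Ps = 21 + (1/6)Q; the wedge Ps − Pb = 22 gives 21 + (1/6)Q − (245.4 - 0.2Q) = 22, so Q' = 672.
Then Pb = 245.4 − 0.2·672 = 111 and Ps = 21 + (1/6)·672 = 133.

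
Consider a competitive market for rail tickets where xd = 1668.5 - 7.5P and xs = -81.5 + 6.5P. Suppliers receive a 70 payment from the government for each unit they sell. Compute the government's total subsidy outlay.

Pre-subsidy: 1668.5 - 7.5P = -81.5 + 6.5P gives P* = 125, x* = 731.
With the subsidy, sellers receive Ps = Pb + 70 for each unit, where Pb is the price buyers pay.
Supply in terms of Pb becomes xs = -81.5 + 6.5(Pb + 70) = 373.5 + 6.5Pb. Setting this equal to demand: 1668.5 - 7.5Pb = 373.5 + 6.5Pb, so Pb = 92.5.
Sellers receive Ps = 92.5 + 70 = 162.5; x' = 1668.5 − 7.5·92.5 = 974.75.
Government outlay = subsidy × quantity = 70 × 974.75 = 68232.5.

Government cost = 68232.5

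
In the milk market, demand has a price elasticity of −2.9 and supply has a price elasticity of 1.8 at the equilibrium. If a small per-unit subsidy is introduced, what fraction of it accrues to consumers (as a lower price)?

Consumer share = 18/47

For a small subsidy around the equilibrium, the benefit split depends on the relative slopes, which at a point are proportional to the elasticities.
Buyer share = εs/(εs + |εd|) = 1.8/(1.8 + 2.9) = 18/47; seller share = |εd|/(εs + |εd|) = 29/47.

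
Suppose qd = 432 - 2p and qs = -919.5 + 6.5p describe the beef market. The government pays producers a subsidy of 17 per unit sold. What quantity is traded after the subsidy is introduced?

q' = 140

Pre-subsidy: 432 - 2p = -919.5 + 6.5p gives p* = 159, q* = 114.
With the subsidy, sellers receive ps = pb + 17 for each unit, where pb is the price buyers pay.
Supply in terms of pb becomes qs = -919.5 + 6.5(pb + 17) = -809 + 6.5pb. Setting this equal to demand: 432 - 2pb = -809 + 6.5pb, so pb = 146.
Sellers receive ps = 146 + 17 = 163; q' = 432 − 2·146 = 140.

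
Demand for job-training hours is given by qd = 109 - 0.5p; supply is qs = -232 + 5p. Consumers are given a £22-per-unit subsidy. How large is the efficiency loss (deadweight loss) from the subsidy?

Deadweight loss = £110

Pre-subsidy: 109 - 0.5p = -232 + 5p gives p* = 62, q* = 78.
With the rebate, buyers effectively pay pb = ps − 22, where ps is the price sellers receive.
Demand in terms of ps becomes qd = 109 − 0.5(ps − 22) = 120 - 0.5ps. Setting this equal to supply: 120 - 0.5ps = -232 + 5ps, so ps = 64.
Buyers pay pb = 64 − 22 = 42; q' = -232 + 5·64 = 88.
The subsidy expands output by 88 − 78 = 10 past the efficient level; on those units the gap between marginal cost and willingness to pay runs from 0 up to 22.
DWL = ½ × 22 × 10 = 110.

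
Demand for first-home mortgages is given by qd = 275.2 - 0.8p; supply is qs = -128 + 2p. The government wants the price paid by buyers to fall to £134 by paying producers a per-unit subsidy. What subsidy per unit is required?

Required subsidy s = £14 per unit

At a buyer price of 134, quantity demanded is 275.2 − 0.8·134 = 168.
Sellers supply 168 only when they receive ps with -128 + 2·ps = 168, i.e. ps = 148.
s = ps − pb = 148 − 134 = 14.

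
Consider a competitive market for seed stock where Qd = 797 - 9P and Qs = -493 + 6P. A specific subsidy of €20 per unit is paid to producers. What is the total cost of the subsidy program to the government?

Pre-subsidy: 797 - 9P = -493 + 6P gives P* = 86, Q* = 23.
With the subsidy, sellers receive Ps = Pb + 20 for each unit, where Pb is the price buyers pay.
Supply in terms of Pb becomes Qs = -493 + 6(Pb + 20) = -373 + 6Pb. Setting this equal to demand: 797 - 9Pb = -373 + 6Pb, so Pb = 78.
Sellers receive Ps = 78 + 20 = 98; Q' = 797 − 9·78 = 95.
Government outlay = subsidy × quantity = 20 × 95 = 1900.

Government cost = €1900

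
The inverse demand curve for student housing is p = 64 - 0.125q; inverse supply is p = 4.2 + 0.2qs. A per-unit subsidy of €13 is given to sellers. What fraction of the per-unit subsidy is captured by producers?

Producer share = 8/13

Pre-subsidy: 64 - 0.125q = 4.2 + 0.2q gives q* = 184 and p* = 41.
With the subsidy, sellers receive ps = pb + 13 for each unit, where pb is the price buyers pay.
On the curves, pb = 64 - 0.125q and ps = 4.2 + 0.2q; the wedge ps − pb = 13 gives 4.2 + 0.2q − (64 - 0.125q) = 13, so q' = 224.
Then pb = 64 − 0.125·224 = 36 and ps = 4.2 + 0.2·224 = 49.
Buyers' price falls by p* − pb = 41 − 36 = 5; sellers' price rises by ps − p* = 49 − 41 = 8.
So producers capture 8/13 = 8/13 of each unit of subsidy.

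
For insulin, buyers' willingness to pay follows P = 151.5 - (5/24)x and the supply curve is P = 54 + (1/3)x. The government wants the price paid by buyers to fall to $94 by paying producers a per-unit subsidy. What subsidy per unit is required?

At a buyer price of 94, quantity demanded is 727.2 − 4.8·94 = 276.
Sellers supply 276 only when they receive Ps = 54 + (1/3)·276 = 146.
s = Ps − Pb = 146 − 94 = 52.

Required subsidy s = $52 per unit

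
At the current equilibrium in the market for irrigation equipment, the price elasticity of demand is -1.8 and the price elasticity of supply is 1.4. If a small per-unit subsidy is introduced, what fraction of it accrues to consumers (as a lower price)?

For a small subsidy around the equilibrium, the benefit split depends on the relative slopes, which at a point are proportional to the elasticities.
Buyer share = εs/(εs + |εd|) = 1.4/(1.4 + 1.8) = 0.4375; seller share = |εd|/(εs + |εd|) = 0.5625.

Consumer share = 0.4375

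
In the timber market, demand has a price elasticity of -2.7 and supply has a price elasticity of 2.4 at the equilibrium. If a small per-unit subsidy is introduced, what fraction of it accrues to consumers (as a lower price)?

For a small subsidy around the equilibrium, the benefit split depends on the relative slopes, which at a point are proportional to the elasticities.
Buyer share = εs/(εs + |εd|) = 2.4/(2.4 + 2.7) = 8/17; seller share = |εd|/(εs + |εd|) = 9/17.

Consumer share = 8/17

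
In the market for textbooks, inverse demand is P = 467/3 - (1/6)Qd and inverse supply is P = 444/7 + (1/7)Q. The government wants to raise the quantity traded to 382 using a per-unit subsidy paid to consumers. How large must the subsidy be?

At Q = 382, from the demand curve buyers pay Pb = 467/3 − (1/6)·382 = 92; from the supply curve sellers need Ps = 444/7 + (1/7)·382 = 118.
The subsidy must fill the gap: s = Ps − Pb = 118 − 92 = 26.

Required subsidy s = 26 per unit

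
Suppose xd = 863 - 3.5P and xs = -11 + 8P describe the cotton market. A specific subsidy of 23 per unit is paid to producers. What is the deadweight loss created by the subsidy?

Deadweight loss = 644

Pre-subsidy: 863 - 3.5P = -11 + 8P gives P* = 76, x* = 597.
With the subsidy, sellers receive Ps = Pb + 23 for each unit, where Pb is the price buyers pay.
Supply in terms of Pb becomes xs = -11 + 8(Pb + 23) = 173 + 8Pb. Setting this equal to demand: 863 - 3.5Pb = 173 + 8Pb, so Pb = 60.
Sellers receive Ps = 60 + 23 = 83; x' = 863 − 3.5·60 = 653.
The subsidy expands output by 653 − 597 = 56 past the efficient level; on those units the gap between marginal cost and willingness to pay runs from 0 up to 23.
DWL = ½ × 23 × 56 = 644.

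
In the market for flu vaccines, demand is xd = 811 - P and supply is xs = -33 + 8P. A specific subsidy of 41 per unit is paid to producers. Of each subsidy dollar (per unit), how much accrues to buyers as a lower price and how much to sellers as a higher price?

Pre-subsidy: 811 - P = -33 + 8P gives P* = 844/9, x* = 6455/9.
With the subsidy, sellers receive Ps = Pb + 41 for each unit, where Pb is the price buyers pay.
Supply in terms of Pb becomes xs = -33 + 8(Pb + 41) = 295 + 8Pb. Setting this equal to demand: 811 - Pb = 295 + 8Pb, so Pb = 172/3.
Sellers receive Ps = 172/3 + 41 = 295/3; x' = 811 − 1·(172/3) = 2261/3.
Buyers' price falls by P* − Pb = 844/9 − 172/3 = 328/9; sellers' price rises by Ps − P* = 295/3 − 844/9 = 41/9.

Buyers gain 328/9 per unit; sellers gain 41/9 per unit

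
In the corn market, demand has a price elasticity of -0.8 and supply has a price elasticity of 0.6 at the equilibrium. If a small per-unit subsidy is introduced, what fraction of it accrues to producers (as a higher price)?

For a small subsidy around the equilibrium, the benefit split depends on the relative slopes, which at a point are proportional to the elasticities.
Buyer share = εs/(εs + |εd|) = 0.6/(0.6 + 0.8) = 3/7; seller share = |εd|/(εs + |εd|) = 4/7.
So producers capture 4/7 of the subsidy.

Producer share = 4/7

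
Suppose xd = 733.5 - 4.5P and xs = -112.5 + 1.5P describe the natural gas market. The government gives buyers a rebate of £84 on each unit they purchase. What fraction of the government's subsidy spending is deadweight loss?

DWL / government spending = 21/86

Pre-subsidy: 733.5 - 4.5P = -112.5 + 1.5P gives P* = 141, x* = 99.
With the rebate, buyers effectively pay Pb = Ps − 84, where Ps is the price sellers receive.
Demand in terms of Ps becomes xd = 733.5 − 4.5(Ps − 84) = 1111.5 - 4.5Ps. Setting this equal to supply: 1111.5 - 4.5Ps = -112.5 + 1.5Ps, so Ps = 204.
Buyers pay Pb = 204 − 84 = 120; x' = -112.5 + 1.5·204 = 193.5.
ΔCS = ½(99 + 193.5)(141 − 120) = 3071.25; ΔPS = ½(99 + 193.5)(204 − 141) = 9213.75.
Government spending = 84 × 193.5 = 16254.
DWL = ½ × 84 × (193.5 − 99) = 3969; fraction = 3969 / 16254 = 21/86.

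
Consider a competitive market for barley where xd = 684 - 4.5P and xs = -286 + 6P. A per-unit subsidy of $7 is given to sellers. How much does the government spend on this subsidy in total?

Government cost = $2004

Pre-subsidy: 684 - 4.5P = -286 + 6P gives P* = 1940/21, x* = 1878/7.
With the subsidy, sellers receive Ps = Pb + 7 for each unit, where Pb is the price buyers pay.
Supply in terms of Pb becomes xs = -286 + 6(Pb + 7) = -244 + 6Pb. Setting this equal to demand: 684 - 4.5Pb = -244 + 6Pb, so Pb = 1856/21.
Sellers receive Ps = 1856/21 + 7 = 2003/21; x' = 684 − 4.5·(1856/21) = 2004/7.
Government outlay = subsidy × quantity = 7 × 2004/7 = 2004.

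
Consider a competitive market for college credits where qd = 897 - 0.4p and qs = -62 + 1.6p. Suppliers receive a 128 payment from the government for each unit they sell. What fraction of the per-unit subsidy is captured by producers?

Pre-subsidy: 897 - 0.4p = -62 + 1.6p gives p* = 479.5, q* = 705.2.
With the subsidy, sellers receive ps = pb + 128 for each unit, where pb is the price buyers pay.
Supply in terms of pb becomes qs = -62 + 1.6(pb + 128) = 142.8 + 1.6pb. Setting this equal to demand: 897 - 0.4pb = 142.8 + 1.6pb, so pb = 377.1.
Sellers receive ps = 377.1 + 128 = 505.1; q' = 897 − 0.4·377.1 = 746.16.
Buyers' price falls by p* − pb = 479.5 − 377.1 = 102.4; sellers' price rises by ps − p* = 505.1 − 479.5 = 25.6.
So producers capture 25.6/128 = 0.2 of each unit of subsidy.

Producer share = 0.2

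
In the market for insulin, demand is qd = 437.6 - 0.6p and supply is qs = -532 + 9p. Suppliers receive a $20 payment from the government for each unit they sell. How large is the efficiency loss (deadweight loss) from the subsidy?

Deadweight loss = $112.5

Pre-subsidy: 437.6 - 0.6p = -532 + 9p gives p* = 101, q* = 377.
With the subsidy, sellers receive ps = pb + 20 for each unit, where pb is the price buyers pay.
Supply in terms of pb becomes qs = -532 + 9(pb + 20) = -352 + 9pb. Setting this equal to demand: 437.6 - 0.6pb = -352 + 9pb, so pb = 82.25.
Sellers receive ps = 82.25 + 20 = 102.25; q' = 437.6 − 0.6·82.25 = 388.25.
The subsidy expands output by 388.25 − 377 = 11.25 past the efficient level; on those units the gap between marginal cost and willingness to pay runs from 0 up to 20.
DWL = ½ × 20 × 11.25 = 112.5.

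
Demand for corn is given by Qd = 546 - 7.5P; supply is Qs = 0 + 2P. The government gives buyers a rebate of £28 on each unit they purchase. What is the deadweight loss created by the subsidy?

Deadweight loss = 11760/19

Pre-subsidy: 546 - 7.5P = 0 + 2P gives P* = 1092/19, Q* = 2184/19.
With the rebate, buyers effectively pay Pb = Ps − 28, where Ps is the price sellers receive.
Demand in terms of Ps becomes Qd = 546 − 7.5(Ps − 28) = 756 - 7.5Ps. Setting this equal to supply: 756 - 7.5Ps = 0 + 2Ps, so Ps = 1512/19.
Buyers pay Pb = 1512/19 − 28 = 980/19; Q' = 0 + 2·(1512/19) = 3024/19.
The subsidy expands output by 3024/19 − 2184/19 = 840/19 past the efficient level; on those units the gap between marginal cost and willingness to pay runs from 0 up to 28.
DWL = ½ × 28 × 840/19 = 11760/19.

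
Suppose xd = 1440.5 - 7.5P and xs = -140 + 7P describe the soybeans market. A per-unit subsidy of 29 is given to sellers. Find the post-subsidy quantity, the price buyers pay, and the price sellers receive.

Pre-subsidy: 1440.5 - 7.5P = -140 + 7P gives P* = 109, x* = 623.
With the subsidy, sellers receive Ps = Pb + 29 for each unit, where Pb is the price buyers pay.
Supply in terms of Pb becomes xs = -140 + 7(Pb + 29) = 63 + 7Pb. Setting this equal to demand: 1440.5 - 7.5Pb = 63 + 7Pb, so Pb = 95.
Sellers receive Ps = 95 + 29 = 124; x' = 1440.5 − 7.5·95 = 728.

x' = 728; buyers pay 95; sellers receive 124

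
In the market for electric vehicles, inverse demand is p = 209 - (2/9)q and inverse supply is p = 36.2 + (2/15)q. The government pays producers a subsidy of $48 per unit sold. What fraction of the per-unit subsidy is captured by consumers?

Consumer share = 0.625

Pre-subsidy: 209 - (2/9)q = 36.2 + (2/15)q gives q* = 486 and p* = 101.
With the subsidy, sellers receive ps = pb + 48 for each unit, where pb is the price buyers pay.
On the curves, pb = 209 - (2/9)q and ps = 36.2 + (2/15)q; the wedge ps − pb = 48 gives 36.2 + (2/15)q − (209 - (2/9)q) = 48, so q' = 621.
Then pb = 209 − (2/9)·621 = 71 and ps = 36.2 + (2/15)·621 = 119.
Buyers' price falls by p* − pb = 101 − 71 = 30; sellers' price rises by ps − p* = 119 − 101 = 18.
So consumers capture 30/48 = 0.625 of each unit of subsidy.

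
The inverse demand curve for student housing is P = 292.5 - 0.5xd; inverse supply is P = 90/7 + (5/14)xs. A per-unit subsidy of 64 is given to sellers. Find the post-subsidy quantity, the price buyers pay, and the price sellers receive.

x' = 4811/12; buyers pay 2209/24; sellers receive 3745/24

Pre-subsidy: 292.5 - 0.5x = 90/7 + (5/14)x gives x* = 326.25 and P* = 129.375.
With the subsidy, sellers receive Ps = Pb + 64 for each unit, where Pb is the price buyers pay.
On the curves, Pb = 292.5 - 0.5x and Ps = 90/7 + (5/14)x; the wedge Ps − Pb = 64 gives 90/7 + (5/14)x − (292.5 - 0.5x) = 64, so x' = 4811/12.
Then Pb = 292.5 − 0.5·(4811/12) = 2209/24 and Ps = 90/7 + (5/14)·(4811/12) = 3745/24.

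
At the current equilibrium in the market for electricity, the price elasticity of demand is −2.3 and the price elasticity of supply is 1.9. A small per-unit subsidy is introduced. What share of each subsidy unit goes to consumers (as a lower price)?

For a small subsidy around the equilibrium, the benefit split depends on the relative slopes, which at a point are proportional to the elasticities.
Buyer share = εs/(εs + |εd|) = 1.9/(1.9 + 2.3) = 19/42; seller share = |εd|/(εs + |εd|) = 23/42.

Consumer share = 19/42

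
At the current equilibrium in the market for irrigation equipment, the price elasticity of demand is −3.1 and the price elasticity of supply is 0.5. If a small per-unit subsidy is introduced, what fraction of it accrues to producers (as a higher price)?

Producer share = 31/36

For a small subsidy around the equilibrium, the benefit split depends on the relative slopes, which at a point are proportional to the elasticities.
Buyer share = εs/(εs + |εd|) = 0.5/(0.5 + 3.1) = 5/36; seller share = |εd|/(εs + |εd|) = 31/36.
So producers capture 31/36 of the subsidy.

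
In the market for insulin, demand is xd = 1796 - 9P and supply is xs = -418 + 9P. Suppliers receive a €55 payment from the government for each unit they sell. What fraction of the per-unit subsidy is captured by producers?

Producer share = 0.5

Pre-subsidy: 1796 - 9P = -418 + 9P gives P* = 123, x* = 689.
With the subsidy, sellers receive Ps = Pb + 55 for each unit, where Pb is the price buyers pay.
Supply in terms of Pb becomes xs = -418 + 9(Pb + 55) = 77 + 9Pb. Setting this equal to demand: 1796 - 9Pb = 77 + 9Pb, so Pb = 95.5.
Sellers receive Ps = 95.5 + 55 = 150.5; x' = 1796 − 9·95.5 = 936.5.
Buyers' price falls by P* − Pb = 123 − 95.5 = 27.5; sellers' price rises by Ps − P* = 150.5 − 123 = 27.5.
So producers capture 27.5/55 = 0.5 of each unit of subsidy.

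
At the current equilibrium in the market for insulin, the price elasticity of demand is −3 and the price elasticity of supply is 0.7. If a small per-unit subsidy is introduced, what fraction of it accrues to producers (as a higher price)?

Producer share = 30/37

For a small subsidy around the equilibrium, the benefit split depends on the relative slopes, which at a point are proportional to the elasticities.
Buyer share = εs/(εs + |εd|) = 0.7/(0.7 + 3) = 7/37; seller share = |εd|/(εs + |εd|) = 30/37.
So producers capture 30/37 of the subsidy.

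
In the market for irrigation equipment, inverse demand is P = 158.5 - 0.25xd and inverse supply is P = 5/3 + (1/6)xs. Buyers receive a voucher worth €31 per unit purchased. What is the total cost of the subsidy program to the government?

Government cost = €13974.8

Pre-subsidy: 158.5 - 0.25x = 5/3 + (1/6)x gives x* = 376.4 and P* = 64.4.
With the rebate, buyers effectively pay Pb = Ps − 31, where Ps is the price sellers receive.
On the curves, Pb = 158.5 - 0.25x and Ps = 5/3 + (1/6)x; the wedge Ps − Pb = 31 gives 5/3 + (1/6)x − (158.5 - 0.25x) = 31, so x' = 450.8.
Then Pb = 158.5 − 0.25·450.8 = 45.8 and Ps = 5/3 + (1/6)·450.8 = 76.8.
Government outlay = subsidy × quantity = 31 × 450.8 = 13974.8.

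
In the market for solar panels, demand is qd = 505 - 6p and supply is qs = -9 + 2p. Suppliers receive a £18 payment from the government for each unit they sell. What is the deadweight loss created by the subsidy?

Pre-subsidy: 505 - 6p = -9 + 2p gives p* = 64.25, q* = 119.5.
With the subsidy, sellers receive ps = pb + 18 for each unit, where pb is the price buyers pay.
Supply in terms of pb becomes qs = -9 + 2(pb + 18) = 27 + 2pb. Setting this equal to demand: 505 - 6pb = 27 + 2pb, so pb = 59.75.
Sellers receive ps = 59.75 + 18 = 77.75; q' = 505 − 6·59.75 = 146.5.
The subsidy expands output by 146.5 − 119.5 = 27 past the efficient level; on those units the gap between marginal cost and willingness to pay runs from 0 up to 18.
DWL = ½ × 18 × 27 = 243.

Deadweight loss = £243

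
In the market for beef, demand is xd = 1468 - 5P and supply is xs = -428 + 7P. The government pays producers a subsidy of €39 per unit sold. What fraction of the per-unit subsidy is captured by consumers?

Consumer share = 7/12

Pre-subsidy: 1468 - 5P = -428 + 7P gives P* = 158, x* = 678.
With the subsidy, sellers receive Ps = Pb + 39 for each unit, where Pb is the price buyers pay.
Supply in terms of Pb becomes xs = -428 + 7(Pb + 39) = -155 + 7Pb. Setting this equal to demand: 1468 - 5Pb = -155 + 7Pb, so Pb = 135.25.
Sellers receive Ps = 135.25 + 39 = 174.25; x' = 1468 − 5·135.25 = 791.75.
Buyers' price falls by P* − Pb = 158 − 135.25 = 22.75; sellers' price rises by Ps − P* = 174.25 − 158 = 16.25.
So consumers capture 22.75/39 = 7/12 of each unit of subsidy.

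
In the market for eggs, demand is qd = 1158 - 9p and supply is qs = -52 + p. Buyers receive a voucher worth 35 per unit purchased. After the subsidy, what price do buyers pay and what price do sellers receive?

Buyers pay 117.5; sellers receive 152.5

Pre-subsidy: 1158 - 9p = -52 + p gives p* = 121, q* = 69.
With the rebate, buyers effectively pay pb = ps − 35, where ps is the price sellers receive.
Demand in terms of ps becomes qd = 1158 − 9(ps − 35) = 1473 - 9ps. Setting this equal to supply: 1473 - 9ps = -52 + ps, so ps = 152.5.
Buyers pay pb = 152.5 − 35 = 117.5; q' = -52 + 1·152.5 = 100.5.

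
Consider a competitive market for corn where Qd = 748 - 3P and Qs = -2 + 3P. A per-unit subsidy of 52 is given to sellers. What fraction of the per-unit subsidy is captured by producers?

Producer share = 0.5

Pre-subsidy: 748 - 3P = -2 + 3P gives P* = 125, Q* = 373.
With the subsidy, sellers receive Ps = Pb + 52 for each unit, where Pb is the price buyers pay.
Supply in terms of Pb becomes Qs = -2 + 3(Pb + 52) = 154 + 3Pb. Setting this equal to demand: 748 - 3Pb = 154 + 3Pb, so Pb = 99.
Sellers receive Ps = 99 + 52 = 151; Q' = 748 − 3·99 = 451.
Buyers' price falls by P* − Pb = 125 − 99 = 26; sellers' price rises by Ps − P* = 151 − 125 = 26.
So producers capture 26/52 = 0.5 of each unit of subsidy.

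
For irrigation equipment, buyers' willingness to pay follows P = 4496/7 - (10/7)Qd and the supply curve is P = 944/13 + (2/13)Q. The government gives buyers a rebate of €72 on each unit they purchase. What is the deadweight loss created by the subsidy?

Pre-subsidy: 4496/7 - (10/7)Q = 944/13 + (2/13)Q gives Q* = 360 and P* = 128.
With the rebate, buyers effectively pay Pb = Ps − 72, where Ps is the price sellers receive.
On the curves, Pb = 4496/7 - (10/7)Q and Ps = 944/13 + (2/13)Q; the wedge Ps − Pb = 72 gives 944/13 + (2/13)Q − (4496/7 - (10/7)Q) = 72, so Q' = 405.5.
Then Pb = 4496/7 − (10/7)·405.5 = 63 and Ps = 944/13 + (2/13)·405.5 = 135.
The subsidy expands output by 405.5 − 360 = 45.5 past the efficient level; on those units the gap between marginal cost and willingness to pay runs from 0 up to 72.
DWL = ½ × 72 × 45.5 = 1638.

Deadweight loss = €1638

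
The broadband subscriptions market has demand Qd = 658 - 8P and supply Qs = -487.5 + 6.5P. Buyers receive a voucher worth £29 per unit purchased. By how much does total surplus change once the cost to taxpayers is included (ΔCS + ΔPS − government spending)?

Net change in total surplus = -£1508

Pre-subsidy: 658 - 8P = -487.5 + 6.5P gives P* = 79, Q* = 26.
With the rebate, buyers effectively pay Pb = Ps − 29, where Ps is the price sellers receive.
Demand in terms of Ps becomes Qd = 658 − 8(Ps − 29) = 890 - 8Ps. Setting this equal to supply: 890 - 8Ps = -487.5 + 6.5Ps, so Ps = 95.
Buyers pay Pb = 95 − 29 = 66; Q' = -487.5 + 6.5·95 = 130.
ΔCS = ½(26 + 130)(79 − 66) = 1014; ΔPS = ½(26 + 130)(95 − 79) = 1248.
Government spending = 29 × 130 = 3770.
Net change = 1014 + 1248 − 3770 = -1508. The loss equals the DWL triangle ½·29·104.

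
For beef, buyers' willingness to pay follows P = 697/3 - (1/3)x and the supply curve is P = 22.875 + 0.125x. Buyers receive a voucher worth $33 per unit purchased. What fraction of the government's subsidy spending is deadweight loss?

Pre-subsidy: 697/3 - (1/3)x = 22.875 + 0.125x gives x* = 457 and P* = 80.
With the rebate, buyers effectively pay Pb = Ps − 33, where Ps is the price sellers receive.
On the curves, Pb = 697/3 - (1/3)x and Ps = 22.875 + 0.125x; the wedge Ps − Pb = 33 gives 22.875 + 0.125x − (697/3 - (1/3)x) = 33, so x' = 529.
Then Pb = 697/3 − (1/3)·529 = 56 and Ps = 22.875 + 0.125·529 = 89.
ΔCS = ½(457 + 529)(80 − 56) = 11832; ΔPS = ½(457 + 529)(89 − 80) = 4437.
Government spending = 33 × 529 = 17457.
DWL = ½ × 33 × (529 − 457) = 1188; fraction = 1188 / 17457 = 36/529.

DWL / government spending = 36/529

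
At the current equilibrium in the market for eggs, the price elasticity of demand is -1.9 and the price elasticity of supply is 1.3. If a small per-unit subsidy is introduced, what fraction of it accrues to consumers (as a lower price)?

Consumer share = 0.40625

For a small subsidy around the equilibrium, the benefit split depends on the relative slopes, which at a point are proportional to the elasticities.
Buyer share = εs/(εs + |εd|) = 1.3/(1.3 + 1.9) = 0.40625; seller share = |εd|/(εs + |εd|) = 0.59375.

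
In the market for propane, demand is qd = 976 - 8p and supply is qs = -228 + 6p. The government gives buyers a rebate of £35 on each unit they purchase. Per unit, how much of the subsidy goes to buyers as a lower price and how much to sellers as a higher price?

Pre-subsidy: 976 - 8p = -228 + 6p gives p* = 86, q* = 288.
With the rebate, buyers effectively pay pb = ps − 35, where ps is the price sellers receive.
Demand in terms of ps becomes qd = 976 − 8(ps − 35) = 1256 - 8ps. Setting this equal to supply: 1256 - 8ps = -228 + 6ps, so ps = 106.
Buyers pay pb = 106 − 35 = 71; q' = -228 + 6·106 = 408.
Buyers' price falls by p* − pb = 86 − 71 = 15; sellers' price rises by ps − p* = 106 − 86 = 20.

Buyers gain £15 per unit; sellers gain £20 per unit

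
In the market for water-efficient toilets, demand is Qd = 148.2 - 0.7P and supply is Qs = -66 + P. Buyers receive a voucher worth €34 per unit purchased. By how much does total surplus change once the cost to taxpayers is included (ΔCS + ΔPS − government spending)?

Net change in total surplus = -€238

Pre-subsidy: 148.2 - 0.7P = -66 + P gives P* = 126, Q* = 60.
With the rebate, buyers effectively pay Pb = Ps − 34, where Ps is the price sellers receive.
Demand in terms of Ps becomes Qd = 148.2 − 0.7(Ps − 34) = 172 - 0.7Ps. Setting this equal to supply: 172 - 0.7Ps = -66 + Ps, so Ps = 140.
Buyers pay Pb = 140 − 34 = 106; Q' = -66 + 1·140 = 74.
ΔCS = ½(60 + 74)(126 − 106) = 1340; ΔPS = ½(60 + 74)(140 − 126) = 938.
Government spending = 34 × 74 = 2516.
Net change = 1340 + 938 − 2516 = -238. The loss equals the DWL triangle ½·34·14.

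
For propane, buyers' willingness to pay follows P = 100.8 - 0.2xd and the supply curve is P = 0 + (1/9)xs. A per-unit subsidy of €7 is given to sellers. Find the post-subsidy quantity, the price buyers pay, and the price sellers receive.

x' = 346.5; buyers pay €31.5; sellers receive €38.5

Pre-subsidy: 100.8 - 0.2x = 0 + (1/9)x gives x* = 324 and P* = 36.
With the subsidy, sellers receive Ps = Pb + 7 for each unit, where Pb is the price buyers pay.
On the curves, Pb = 100.8 - 0.2x and Ps = 0 + (1/9)x; the wedge Ps − Pb = 7 gives 0 + (1/9)x − (100.8 - 0.2x) = 7, so x' = 346.5.
Then Pb = 100.8 − 0.2·346.5 = 31.5 and Ps = 0 + (1/9)·346.5 = 38.5.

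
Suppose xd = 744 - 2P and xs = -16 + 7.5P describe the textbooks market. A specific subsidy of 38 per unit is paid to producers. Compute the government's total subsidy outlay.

Pre-subsidy: 744 - 2P = -16 + 7.5P gives P* = 80, x* = 584.
With the subsidy, sellers receive Ps = Pb + 38 for each unit, where Pb is the price buyers pay.
Supply in terms of Pb becomes xs = -16 + 7.5(Pb + 38) = 269 + 7.5Pb. Setting this equal to demand: 744 - 2Pb = 269 + 7.5Pb, so Pb = 50.
Sellers receive Ps = 50 + 38 = 88; x' = 744 − 2·50 = 644.
Government outlay = subsidy × quantity = 38 × 644 = 24472.

Government cost = 24472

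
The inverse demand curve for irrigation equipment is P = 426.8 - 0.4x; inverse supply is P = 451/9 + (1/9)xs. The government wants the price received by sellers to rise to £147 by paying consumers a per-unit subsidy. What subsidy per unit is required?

Required subsidy s = £69 per unit

At a seller price of 147, quantity supplied is -451 + 9·147 = 872.
Buyers absorb 872 only when they pay Pb = 426.8 − 0.4·872 = 78.
s = Ps − Pb = 147 − 78 = 69.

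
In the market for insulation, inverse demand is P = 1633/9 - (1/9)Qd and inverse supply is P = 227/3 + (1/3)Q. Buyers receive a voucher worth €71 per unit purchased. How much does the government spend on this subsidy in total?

Government cost = €28240.25

Pre-subsidy: 1633/9 - (1/9)Q = 227/3 + (1/3)Q gives Q* = 238 and P* = 155.
With the rebate, buyers effectively pay Pb = Ps − 71, where Ps is the price sellers receive.
On the curves, Pb = 1633/9 - (1/9)Q and Ps = 227/3 + (1/3)Q; the wedge Ps − Pb = 71 gives 227/3 + (1/3)Q − (1633/9 - (1/9)Q) = 71, so Q' = 397.75.
Then Pb = 1633/9 − (1/9)·397.75 = 137.25 and Ps = 227/3 + (1/3)·397.75 = 208.25.
Government outlay = subsidy × quantity = 71 × 397.75 = 28240.25.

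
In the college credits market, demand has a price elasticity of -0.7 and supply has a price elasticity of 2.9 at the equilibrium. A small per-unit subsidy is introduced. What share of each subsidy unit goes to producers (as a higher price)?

For a small subsidy around the equilibrium, the benefit split depends on the relative slopes, which at a point are proportional to the elasticities.
Buyer share = εs/(εs + |εd|) = 2.9/(2.9 + 0.7) = 29/36; seller share = |εd|/(εs + |εd|) = 7/36.
So producers capture 7/36 of the subsidy.

Producer share = 7/36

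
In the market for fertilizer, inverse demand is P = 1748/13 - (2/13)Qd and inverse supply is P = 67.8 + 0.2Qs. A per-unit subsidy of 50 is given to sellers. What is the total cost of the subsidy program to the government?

Government cost = 379150/23

Pre-subsidy: 1748/13 - (2/13)Q = 67.8 + 0.2Q gives Q* = 4333/23 and P* = 2426/23.
With the subsidy, sellers receive Ps = Pb + 50 for each unit, where Pb is the price buyers pay.
On the curves, Pb = 1748/13 - (2/13)Q and Ps = 67.8 + 0.2Q; the wedge Ps − Pb = 50 gives 67.8 + 0.2Q − (1748/13 - (2/13)Q) = 50, so Q' = 7583/23.
Then Pb = 1748/13 − (2/13)·(7583/23) = 1926/23 and Ps = 67.8 + 0.2·(7583/23) = 3076/23.
Government outlay = subsidy × quantity = 50 × 7583/23 = 379150/23.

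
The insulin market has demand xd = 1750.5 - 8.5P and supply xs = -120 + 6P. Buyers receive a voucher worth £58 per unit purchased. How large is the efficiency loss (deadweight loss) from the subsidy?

Pre-subsidy: 1750.5 - 8.5P = -120 + 6P gives P* = 129, x* = 654.
With the rebate, buyers effectively pay Pb = Ps − 58, where Ps is the price sellers receive.
Demand in terms of Ps becomes xd = 1750.5 − 8.5(Ps − 58) = 2243.5 - 8.5Ps. Setting this equal to supply: 2243.5 - 8.5Ps = -120 + 6Ps, so Ps = 163.
Buyers pay Pb = 163 − 58 = 105; x' = -120 + 6·163 = 858.
The subsidy expands output by 858 − 654 = 204 past the efficient level; on those units the gap between marginal cost and willingness to pay runs from 0 up to 58.
DWL = ½ × 58 × 204 = 5916.

Deadweight loss = £5916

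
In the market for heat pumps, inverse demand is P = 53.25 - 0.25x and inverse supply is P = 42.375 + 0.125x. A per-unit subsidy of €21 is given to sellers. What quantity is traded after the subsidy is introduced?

Pre-subsidy: 53.25 - 0.25x = 42.375 + 0.125x gives x* = 29 and P* = 46.
With the subsidy, sellers receive Ps = Pb + 21 for each unit, where Pb is the price buyers pay.
On the curves, Pb = 53.25 - 0.25x and Ps = 42.375 + 0.125x; the wedge Ps − Pb = 21 gives 42.375 + 0.125x − (53.25 - 0.25x) = 21, so x' = 85.
Then Pb = 53.25 − 0.25·85 = 32 and Ps = 42.375 + 0.125·85 = 53.

x' = 85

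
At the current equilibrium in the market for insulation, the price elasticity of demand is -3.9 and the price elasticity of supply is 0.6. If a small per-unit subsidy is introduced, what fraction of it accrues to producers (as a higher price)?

For a small subsidy around the equilibrium, the benefit split depends on the relative slopes, which at a point are proportional to the elasticities.
Buyer share = εs/(εs + |εd|) = 0.6/(0.6 + 3.9) = 2/15; seller share = |εd|/(εs + |εd|) = 13/15.
So producers capture 13/15 of the subsidy.

Producer share = 13/15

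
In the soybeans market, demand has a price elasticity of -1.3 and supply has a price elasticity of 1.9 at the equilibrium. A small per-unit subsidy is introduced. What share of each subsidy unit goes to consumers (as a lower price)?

Consumer share = 0.59375

For a small subsidy around the equilibrium, the benefit split depends on the relative slopes, which at a point are proportional to the elasticities.
Buyer share = εs/(εs + |εd|) = 1.9/(1.9 + 1.3) = 0.59375; seller share = |εd|/(εs + |εd|) = 0.40625.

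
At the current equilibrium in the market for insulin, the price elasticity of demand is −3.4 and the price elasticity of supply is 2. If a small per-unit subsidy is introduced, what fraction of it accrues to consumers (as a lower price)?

For a small subsidy around the equilibrium, the benefit split depends on the relative slopes, which at a point are proportional to the elasticities.
Buyer share = εs/(εs + |εd|) = 2/(2 + 3.4) = 10/27; seller share = |εd|/(εs + |εd|) = 17/27.

Consumer share = 10/27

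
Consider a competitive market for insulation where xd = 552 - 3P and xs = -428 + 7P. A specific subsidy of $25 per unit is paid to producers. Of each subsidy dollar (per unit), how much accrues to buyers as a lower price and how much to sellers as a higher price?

Pre-subsidy: 552 - 3P = -428 + 7P gives P* = 98, x* = 258.
With the subsidy, sellers receive Ps = Pb + 25 for each unit, where Pb is the price buyers pay.
Supply in terms of Pb becomes xs = -428 + 7(Pb + 25) = -253 + 7Pb. Setting this equal to demand: 552 - 3Pb = -253 + 7Pb, so Pb = 80.5.
Sellers receive Ps = 80.5 + 25 = 105.5; x' = 552 − 3·80.5 = 310.5.
Buyers' price falls by P* − Pb = 98 − 80.5 = 17.5; sellers' price rises by Ps − P* = 105.5 − 98 = 7.5.

Buyers gain $17.5 per unit; sellers gain $7.5 per unit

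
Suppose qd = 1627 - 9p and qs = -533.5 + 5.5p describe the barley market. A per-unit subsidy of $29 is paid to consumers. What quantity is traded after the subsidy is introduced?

Pre-subsidy: 1627 - 9p = -533.5 + 5.5p gives p* = 149, q* = 286.
With the rebate, buyers effectively pay pb = ps − 29, where ps is the price sellers receive.
Demand in terms of ps becomes qd = 1627 − 9(ps − 29) = 1888 - 9ps. Setting this equal to supply: 1888 - 9ps = -533.5 + 5.5ps, so ps = 167.
Buyers pay pb = 167 − 29 = 138; q' = -533.5 + 5.5·167 = 385.

q' = 385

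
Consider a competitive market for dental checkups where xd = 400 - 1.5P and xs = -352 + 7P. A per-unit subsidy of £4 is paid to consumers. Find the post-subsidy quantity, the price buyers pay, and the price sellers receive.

Pre-subsidy: 400 - 1.5P = -352 + 7P gives P* = 1504/17, x* = 4544/17.
With the rebate, buyers effectively pay Pb = Ps − 4, where Ps is the price sellers receive.
Demand in terms of Ps becomes xd = 400 − 1.5(Ps − 4) = 406 - 1.5Ps. Setting this equal to supply: 406 - 1.5Ps = -352 + 7Ps, so Ps = 1516/17.
Buyers pay Pb = 1516/17 − 4 = 1448/17; x' = -352 + 7·(1516/17) = 4628/17.

x' = 4628/17; buyers pay 1448/17; sellers receive 1516/17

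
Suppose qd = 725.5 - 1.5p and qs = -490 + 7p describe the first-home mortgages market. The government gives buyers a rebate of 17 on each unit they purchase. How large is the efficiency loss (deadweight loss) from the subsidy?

Deadweight loss = 178.5

Pre-subsidy: 725.5 - 1.5p = -490 + 7p gives p* = 143, q* = 511.
With the rebate, buyers effectively pay pb = ps − 17, where ps is the price sellers receive.
Demand in terms of ps becomes qd = 725.5 − 1.5(ps − 17) = 751 - 1.5ps. Setting this equal to supply: 751 - 1.5ps = -490 + 7ps, so ps = 146.
Buyers pay pb = 146 − 17 = 129; q' = -490 + 7·146 = 532.
The subsidy expands output by 532 − 511 = 21 past the efficient level; on those units the gap between marginal cost and willingness to pay runs from 0 up to 17.
DWL = ½ × 17 × 21 = 178.5.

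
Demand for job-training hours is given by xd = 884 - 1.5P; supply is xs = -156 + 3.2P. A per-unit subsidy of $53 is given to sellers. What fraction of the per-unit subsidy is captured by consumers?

Pre-subsidy: 884 - 1.5P = -156 + 3.2P gives P* = 10400/47, x* = 25948/47.
With the subsidy, sellers receive Ps = Pb + 53 for each unit, where Pb is the price buyers pay.
Supply in terms of Pb becomes xs = -156 + 3.2(Pb + 53) = 13.6 + 3.2Pb. Setting this equal to demand: 884 - 1.5Pb = 13.6 + 3.2Pb, so Pb = 8704/47.
Sellers receive Ps = 8704/47 + 53 = 11195/47; x' = 884 − 1.5·(8704/47) = 28492/47.
Buyers' price falls by P* − Pb = 10400/47 − 8704/47 = 1696/47; sellers' price rises by Ps − P* = 11195/47 − 10400/47 = 795/47.
So consumers capture (1696/47)/53 = 32/47 of each unit of subsidy.

Consumer share = 32/47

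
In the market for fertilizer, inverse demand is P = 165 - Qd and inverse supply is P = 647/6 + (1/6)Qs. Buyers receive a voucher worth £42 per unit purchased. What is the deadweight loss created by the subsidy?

Deadweight loss = £756

Pre-subsidy: 165 - Q = 647/6 + (1/6)Q gives Q* = 49 and P* = 116.
With the rebate, buyers effectively pay Pb = Ps − 42, where Ps is the price sellers receive.
On the curves, Pb = 165 - Q and Ps = 647/6 + (1/6)Q; the wedge Ps − Pb = 42 gives 647/6 + (1/6)Q − (165 - Q) = 42, so Q' = 85.
Then Pb = 165 − 1·85 = 80 and Ps = 647/6 + (1/6)·85 = 122.
The subsidy expands output by 85 − 49 = 36 past the efficient level; on those units the gap between marginal cost and willingness to pay runs from 0 up to 42.
DWL = ½ × 42 × 36 = 756.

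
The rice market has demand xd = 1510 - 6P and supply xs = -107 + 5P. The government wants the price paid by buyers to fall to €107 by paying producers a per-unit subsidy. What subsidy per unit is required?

At a buyer price of 107, quantity demanded is 1510 − 6·107 = 868.
Sellers supply 868 only when they receive Ps with -107 + 5·Ps = 868, i.e. Ps = 195.
s = Ps − Pb = 195 − 107 = 88.

Required subsidy s = €88 per unit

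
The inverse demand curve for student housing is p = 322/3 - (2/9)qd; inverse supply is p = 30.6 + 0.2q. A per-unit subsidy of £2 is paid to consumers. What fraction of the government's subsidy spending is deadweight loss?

DWL / government spending = 15/1181

Pre-subsidy: 322/3 - (2/9)q = 30.6 + 0.2q gives q* = 3453/19 and p* = 1272/19.
With the rebate, buyers effectively pay pb = ps − 2, where ps is the price sellers receive.
On the curves, pb = 322/3 - (2/9)q and ps = 30.6 + 0.2q; the wedge ps − pb = 2 gives 30.6 + 0.2q − (322/3 - (2/9)q) = 2, so q' = 3543/19.
Then pb = 322/3 − (2/9)·(3543/19) = 1252/19 and ps = 30.6 + 0.2·(3543/19) = 1290/19.
ΔCS = ½(3453/19 + 3543/19)(1272/19 − 1252/19) = 69960/361; ΔPS = ½(3453/19 + 3543/19)(1290/19 − 1272/19) = 62964/361.
Government spending = 2 × 3543/19 = 7086/19.
DWL = ½ × 2 × (3543/19 − 3453/19) = 90/19; fraction = (90/19) / (7086/19) = 15/1181.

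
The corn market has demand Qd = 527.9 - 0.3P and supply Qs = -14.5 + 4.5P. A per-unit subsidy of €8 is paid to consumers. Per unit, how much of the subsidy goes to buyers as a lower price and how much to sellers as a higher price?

Pre-subsidy: 527.9 - 0.3P = -14.5 + 4.5P gives P* = 113, Q* = 494.
With the rebate, buyers effectively pay Pb = Ps − 8, where Ps is the price sellers receive.
Demand in terms of Ps becomes Qd = 527.9 − 0.3(Ps − 8) = 530.3 - 0.3Ps. Setting this equal to supply: 530.3 - 0.3Ps = -14.5 + 4.5Ps, so Ps = 113.5.
Buyers pay Pb = 113.5 − 8 = 105.5; Q' = -14.5 + 4.5·113.5 = 496.25.
Buyers' price falls by P* − Pb = 113 − 105.5 = 7.5; sellers' price rises by Ps − P* = 113.5 − 113 = 0.5.

Buyers gain €7.5 per unit; sellers gain €0.5 per unit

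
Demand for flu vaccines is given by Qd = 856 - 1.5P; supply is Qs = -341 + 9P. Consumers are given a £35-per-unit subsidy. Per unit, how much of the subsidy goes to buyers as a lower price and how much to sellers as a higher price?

Pre-subsidy: 856 - 1.5P = -341 + 9P gives P* = 114, Q* = 685.
With the rebate, buyers effectively pay Pb = Ps − 35, where Ps is the price sellers receive.
Demand in terms of Ps becomes Qd = 856 − 1.5(Ps − 35) = 908.5 - 1.5Ps. Setting this equal to supply: 908.5 - 1.5Ps = -341 + 9Ps, so Ps = 119.
Buyers pay Pb = 119 − 35 = 84; Q' = -341 + 9·119 = 730.
Buyers' price falls by P* − Pb = 114 − 84 = 30; sellers' price rises by Ps − P* = 119 − 114 = 5.

Buyers gain £30 per unit; sellers gain £5 per unit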